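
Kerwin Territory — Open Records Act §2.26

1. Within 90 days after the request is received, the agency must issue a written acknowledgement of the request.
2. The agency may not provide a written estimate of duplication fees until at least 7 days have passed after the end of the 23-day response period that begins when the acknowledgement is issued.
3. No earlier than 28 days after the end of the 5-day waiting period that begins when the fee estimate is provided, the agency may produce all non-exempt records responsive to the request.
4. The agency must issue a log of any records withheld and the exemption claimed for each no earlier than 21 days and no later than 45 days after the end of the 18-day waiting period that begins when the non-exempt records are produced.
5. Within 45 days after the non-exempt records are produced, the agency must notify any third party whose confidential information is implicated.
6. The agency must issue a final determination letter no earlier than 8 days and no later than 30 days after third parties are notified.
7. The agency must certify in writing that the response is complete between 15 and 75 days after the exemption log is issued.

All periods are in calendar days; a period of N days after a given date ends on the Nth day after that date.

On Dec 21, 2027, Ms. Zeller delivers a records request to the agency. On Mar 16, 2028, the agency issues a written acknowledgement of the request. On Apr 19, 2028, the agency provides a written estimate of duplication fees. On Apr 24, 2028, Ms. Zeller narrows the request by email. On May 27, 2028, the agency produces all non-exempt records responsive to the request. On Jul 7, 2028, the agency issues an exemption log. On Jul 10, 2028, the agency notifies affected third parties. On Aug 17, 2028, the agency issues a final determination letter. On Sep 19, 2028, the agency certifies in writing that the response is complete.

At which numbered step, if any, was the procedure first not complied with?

Step 6

(1) due by Dec 21, 2027 + 90 days = Mar 20, 2028; done Mar 16, 2028 — timely.
(2) permitted from Apr 8, 2028 + 7 days = Apr 15, 2028 onward; Apr 19, 2028 is on or after that date.
(3) permitted from Apr 24, 2028 + 28 days = May 22, 2028 onward; May 27, 2028 is on or after that date.
(4) the permitted window runs from Jun 14, 2028 + 21 = Jul 5, 2028 to Jun 14, 2028 + 45 = Jul 29, 2028; done Jul 7, 2028, which is between those dates.
(5) due by May 27, 2028 + 45 days = Jul 11, 2028; completed Jul 10, 2028, before the deadline.
(6) the permitted window runs from Jul 10, 2028 + 8 = Jul 18, 2028 to Jul 10, 2028 + 30 = Aug 9, 2028; Aug 17, 2028 is 8 days past the end of the window.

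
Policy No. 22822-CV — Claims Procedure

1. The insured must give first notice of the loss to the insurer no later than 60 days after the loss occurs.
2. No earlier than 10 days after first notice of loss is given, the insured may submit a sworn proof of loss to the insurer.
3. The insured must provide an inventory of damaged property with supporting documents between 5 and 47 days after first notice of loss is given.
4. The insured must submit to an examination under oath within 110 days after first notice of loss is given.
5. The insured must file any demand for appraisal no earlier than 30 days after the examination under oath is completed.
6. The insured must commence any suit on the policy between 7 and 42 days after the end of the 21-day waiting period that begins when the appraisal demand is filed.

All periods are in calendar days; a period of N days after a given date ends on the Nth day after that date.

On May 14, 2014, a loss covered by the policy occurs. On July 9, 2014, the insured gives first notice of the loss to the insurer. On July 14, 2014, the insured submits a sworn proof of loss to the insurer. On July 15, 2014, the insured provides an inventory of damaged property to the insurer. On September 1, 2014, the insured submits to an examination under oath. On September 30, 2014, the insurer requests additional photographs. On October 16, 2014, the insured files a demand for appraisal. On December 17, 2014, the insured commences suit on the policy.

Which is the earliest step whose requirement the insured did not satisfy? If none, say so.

Step 2

Step 1: 60 days after May 14, 2014 (when the loss occurs) is July 13, 2014; July 9, 2014 is within that limit.
Step 2: the earliest permitted date is 10 days after July 9, 2014 (when first notice of loss is given), i.e. July 19, 2014; acted on July 14, 2014, 5 days prematurely.
No need to go further; step 2 was not satisfied.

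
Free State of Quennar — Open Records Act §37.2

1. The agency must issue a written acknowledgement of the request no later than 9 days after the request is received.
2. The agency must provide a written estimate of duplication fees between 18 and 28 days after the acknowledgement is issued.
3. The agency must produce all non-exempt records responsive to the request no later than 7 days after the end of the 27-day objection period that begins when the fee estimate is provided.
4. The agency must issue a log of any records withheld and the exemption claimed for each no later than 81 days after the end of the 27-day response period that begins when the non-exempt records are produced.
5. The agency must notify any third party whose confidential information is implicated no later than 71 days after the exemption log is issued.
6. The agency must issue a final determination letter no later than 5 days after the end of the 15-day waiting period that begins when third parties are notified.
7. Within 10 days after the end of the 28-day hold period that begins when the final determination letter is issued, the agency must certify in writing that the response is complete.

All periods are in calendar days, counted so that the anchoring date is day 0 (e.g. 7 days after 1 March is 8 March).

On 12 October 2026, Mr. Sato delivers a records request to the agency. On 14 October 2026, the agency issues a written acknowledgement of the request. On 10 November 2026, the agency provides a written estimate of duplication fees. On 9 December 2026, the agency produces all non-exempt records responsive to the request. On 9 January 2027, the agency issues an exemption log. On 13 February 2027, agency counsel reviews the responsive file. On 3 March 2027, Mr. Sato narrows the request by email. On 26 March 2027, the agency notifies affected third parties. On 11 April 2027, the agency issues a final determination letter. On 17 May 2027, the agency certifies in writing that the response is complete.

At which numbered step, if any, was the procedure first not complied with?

Step 5

Step 1 — counting 9 days from 12 October 2026 (when the request is received) gives a deadline of 21 October 2026; completed 14 October 2026, before the deadline.
Step 2 — 18 and 28 days from 14 October 2026 (when the acknowledgement is issued) are 1 November 2026 and 11 November 2026 respectively; 10 November 2026 falls inside that range.
Step 3 — counting 7 days from 7 December 2026 (end of the 27-day objection period, which began when the fee estimate is provided on 10 November 2026) gives a deadline of 14 December 2026; done 9 December 2026 — timely.
Step 4 — counting 81 days from 5 January 2027 (end of the 27-day response period, which began when the non-exempt records are produced on 9 December 2026) gives a deadline of 27 March 2027; completed 9 January 2027, before the deadline.
Step 5 — counting 71 days from 9 January 2027 (when the exemption log is issued) gives a deadline of 21 March 2027; done 26 March 2027 — 5 days late.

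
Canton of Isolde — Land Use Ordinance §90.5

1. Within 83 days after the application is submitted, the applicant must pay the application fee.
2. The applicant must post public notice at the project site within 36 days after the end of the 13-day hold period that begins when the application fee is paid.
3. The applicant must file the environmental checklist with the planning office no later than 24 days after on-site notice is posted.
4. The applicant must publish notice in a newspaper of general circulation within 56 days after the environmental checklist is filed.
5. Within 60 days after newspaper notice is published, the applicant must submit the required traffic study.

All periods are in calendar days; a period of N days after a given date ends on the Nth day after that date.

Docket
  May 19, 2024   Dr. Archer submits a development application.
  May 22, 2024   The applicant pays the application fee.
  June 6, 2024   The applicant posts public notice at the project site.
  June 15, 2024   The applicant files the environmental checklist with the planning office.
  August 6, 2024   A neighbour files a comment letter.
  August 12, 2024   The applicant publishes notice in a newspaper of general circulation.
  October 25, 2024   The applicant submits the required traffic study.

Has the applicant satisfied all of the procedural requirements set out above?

Step 1 — counting 83 days from May 19, 2024 (when the application is submitted) gives a deadline of August 10, 2024; done May 22, 2024 — timely.
Step 2 — counting 36 days from June 4, 2024 (end of the 13-day hold period, which began when the application fee is paid on May 22, 2024) gives a deadline of July 10, 2024; done June 6, 2024 — timely.
Step 3 — counting 24 days from June 6, 2024 (when on-site notice is posted) gives a deadline of June 30, 2024; done June 15, 2024 — timely.
Step 4 — counting 56 days from June 15, 2024 (when the environmental checklist is filed) gives a deadline of August 10, 2024; done August 12, 2024 — 2 days late.
Later steps need not be reached.

No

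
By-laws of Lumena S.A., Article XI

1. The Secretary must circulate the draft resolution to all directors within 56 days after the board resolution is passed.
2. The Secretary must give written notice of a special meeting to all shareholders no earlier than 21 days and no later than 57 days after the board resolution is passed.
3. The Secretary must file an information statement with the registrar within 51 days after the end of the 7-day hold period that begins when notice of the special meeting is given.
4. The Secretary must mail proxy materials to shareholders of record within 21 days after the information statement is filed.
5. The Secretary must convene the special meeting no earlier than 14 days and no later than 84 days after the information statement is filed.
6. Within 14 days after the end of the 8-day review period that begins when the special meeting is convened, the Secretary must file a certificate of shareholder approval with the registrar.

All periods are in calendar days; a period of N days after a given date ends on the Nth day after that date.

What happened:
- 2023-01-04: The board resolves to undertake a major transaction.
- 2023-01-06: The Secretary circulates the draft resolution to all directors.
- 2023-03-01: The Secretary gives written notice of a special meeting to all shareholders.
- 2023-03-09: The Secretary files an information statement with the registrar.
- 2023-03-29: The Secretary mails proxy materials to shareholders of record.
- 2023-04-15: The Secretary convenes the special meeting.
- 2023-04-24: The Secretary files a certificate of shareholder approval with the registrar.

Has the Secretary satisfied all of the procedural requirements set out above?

(1) due by 2023-01-04 + 56 days = 2023-03-01; 2023-01-06 is within that limit.
(2) the permitted window runs from 2023-01-04 + 21 = 2023-01-25 to 2023-01-04 + 57 = 2023-03-02; done 2023-03-01, which is between those dates.
(3) due by 2023-03-08 + 51 days = 2023-04-28; 2023-03-09 is within that limit.
(4) due by 2023-03-09 + 21 days = 2023-03-30; completed 2023-03-29, before the deadline.
(5) the permitted window runs from 2023-03-09 + 14 = 2023-03-23 to 2023-03-09 + 84 = 2023-06-01; done 2023-04-15, which is between those dates.
(6) due by 2023-04-23 + 14 days = 2023-05-07; 2023-04-24 is within that limit.

Yes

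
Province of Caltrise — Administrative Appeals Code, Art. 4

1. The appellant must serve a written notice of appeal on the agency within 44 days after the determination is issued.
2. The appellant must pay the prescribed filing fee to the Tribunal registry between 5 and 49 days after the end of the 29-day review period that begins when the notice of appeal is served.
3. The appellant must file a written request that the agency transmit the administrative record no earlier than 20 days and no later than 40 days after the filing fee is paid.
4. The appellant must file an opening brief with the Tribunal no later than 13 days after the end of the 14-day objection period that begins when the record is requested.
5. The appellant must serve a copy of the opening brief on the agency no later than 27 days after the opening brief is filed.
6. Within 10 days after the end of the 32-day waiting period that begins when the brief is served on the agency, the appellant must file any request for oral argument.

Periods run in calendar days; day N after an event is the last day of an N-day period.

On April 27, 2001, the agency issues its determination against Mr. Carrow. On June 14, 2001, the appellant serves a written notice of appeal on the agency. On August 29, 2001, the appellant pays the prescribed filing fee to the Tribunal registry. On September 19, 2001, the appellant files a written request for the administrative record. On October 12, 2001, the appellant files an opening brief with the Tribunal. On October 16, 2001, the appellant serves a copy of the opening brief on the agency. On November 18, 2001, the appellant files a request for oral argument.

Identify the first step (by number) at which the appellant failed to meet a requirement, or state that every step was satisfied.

Step 1: 44 days after April 27, 2001 (when the determination is issued) is June 10, 2001; not done until June 14, 2001, 4 days after the deadline.
No need to go further; step 1 was not satisfied.

Step 1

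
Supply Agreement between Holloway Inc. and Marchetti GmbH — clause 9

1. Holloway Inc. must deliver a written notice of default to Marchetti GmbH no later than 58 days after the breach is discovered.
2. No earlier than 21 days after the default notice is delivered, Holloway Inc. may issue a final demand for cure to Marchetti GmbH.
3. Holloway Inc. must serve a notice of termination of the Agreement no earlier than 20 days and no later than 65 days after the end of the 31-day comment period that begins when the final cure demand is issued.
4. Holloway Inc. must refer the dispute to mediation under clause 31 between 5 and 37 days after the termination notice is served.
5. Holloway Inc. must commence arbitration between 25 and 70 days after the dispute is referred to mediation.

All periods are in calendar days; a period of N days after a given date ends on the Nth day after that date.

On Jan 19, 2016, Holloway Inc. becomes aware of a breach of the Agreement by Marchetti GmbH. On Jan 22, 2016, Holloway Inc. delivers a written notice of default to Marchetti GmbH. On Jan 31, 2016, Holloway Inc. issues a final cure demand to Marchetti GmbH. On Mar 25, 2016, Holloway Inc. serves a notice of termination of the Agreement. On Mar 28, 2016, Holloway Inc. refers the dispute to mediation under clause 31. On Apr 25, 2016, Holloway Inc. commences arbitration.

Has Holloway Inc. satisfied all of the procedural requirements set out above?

Step 1: 58 days after Jan 19, 2016 (when the breach is discovered) is Mar 17, 2016; Jan 22, 2016 is within that limit.
Step 2: the earliest permitted date is 21 days after Jan 22, 2016 (when the default notice is delivered), i.e. Feb 12, 2016; acted on Jan 31, 2016, 12 days prematurely.
Later steps need not be reached.

No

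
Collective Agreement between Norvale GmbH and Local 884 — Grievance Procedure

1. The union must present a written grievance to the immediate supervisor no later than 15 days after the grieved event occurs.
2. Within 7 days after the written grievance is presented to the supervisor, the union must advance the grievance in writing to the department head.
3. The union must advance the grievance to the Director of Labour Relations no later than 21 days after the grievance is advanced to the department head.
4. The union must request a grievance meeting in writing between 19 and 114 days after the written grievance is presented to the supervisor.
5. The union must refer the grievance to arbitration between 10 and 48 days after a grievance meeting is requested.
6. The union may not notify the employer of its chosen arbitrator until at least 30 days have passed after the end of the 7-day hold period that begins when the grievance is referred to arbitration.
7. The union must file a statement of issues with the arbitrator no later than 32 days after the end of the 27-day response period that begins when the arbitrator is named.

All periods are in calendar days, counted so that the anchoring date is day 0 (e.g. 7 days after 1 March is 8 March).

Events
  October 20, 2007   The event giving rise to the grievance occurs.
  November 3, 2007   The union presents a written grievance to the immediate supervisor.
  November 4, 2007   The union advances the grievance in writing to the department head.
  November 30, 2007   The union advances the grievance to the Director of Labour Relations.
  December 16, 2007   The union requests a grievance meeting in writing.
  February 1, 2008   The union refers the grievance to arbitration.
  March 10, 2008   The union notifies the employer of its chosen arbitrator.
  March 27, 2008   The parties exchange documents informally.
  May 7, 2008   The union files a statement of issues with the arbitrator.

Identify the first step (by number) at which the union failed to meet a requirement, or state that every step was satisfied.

Step 3

Step 1 — counting 15 days from October 20, 2007 (when the grieved event occurs) gives a deadline of November 4, 2007; November 3, 2007 is within that limit.
Step 2 — counting 7 days from November 3, 2007 (when the written grievance is presented to the supervisor) gives a deadline of November 10, 2007; November 4, 2007 is within that limit.
Step 3 — counting 21 days from November 4, 2007 (when the grievance is advanced to the department head) gives a deadline of November 25, 2007; not done until November 30, 2007, 5 days after the deadline.
The analysis stops there.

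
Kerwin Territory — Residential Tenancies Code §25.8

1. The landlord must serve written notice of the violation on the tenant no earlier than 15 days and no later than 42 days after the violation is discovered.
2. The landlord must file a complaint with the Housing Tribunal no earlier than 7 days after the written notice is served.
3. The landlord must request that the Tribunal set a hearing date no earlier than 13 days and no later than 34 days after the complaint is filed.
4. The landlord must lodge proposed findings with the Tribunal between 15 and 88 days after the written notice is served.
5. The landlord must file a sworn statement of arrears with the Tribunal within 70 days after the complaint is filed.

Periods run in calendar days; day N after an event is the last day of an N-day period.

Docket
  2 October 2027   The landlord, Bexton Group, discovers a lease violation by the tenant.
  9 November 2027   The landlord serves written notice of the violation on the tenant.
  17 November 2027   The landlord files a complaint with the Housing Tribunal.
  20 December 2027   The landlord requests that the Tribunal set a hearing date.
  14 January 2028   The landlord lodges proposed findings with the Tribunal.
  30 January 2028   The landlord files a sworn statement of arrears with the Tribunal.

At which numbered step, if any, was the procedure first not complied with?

Step 1: the window is 15–42 days after 2 October 2027 (when the violation is discovered), so 17 October 2027 through 13 November 2027; done 9 November 2027 — within the window.
Step 2: the earliest permitted date is 7 days after 9 November 2027 (when the written notice is served), i.e. 16 November 2027; done 17 November 2027 — permitted.
Step 3: the window is 13–34 days after 17 November 2027 (when the complaint is filed), so 30 November 2027 through 21 December 2027; done 20 December 2027 — within the window.
Step 4: the window is 15–88 days after 9 November 2027 (when the written notice is served), so 24 November 2027 through 5 February 2028; 14 January 2028 falls inside that range.
Step 5: 70 days after 17 November 2027 (when the complaint is filed) is 26 January 2028; not done until 30 January 2028, 4 days after the deadline.
The procedure was therefore not followed at step 5.

Step 5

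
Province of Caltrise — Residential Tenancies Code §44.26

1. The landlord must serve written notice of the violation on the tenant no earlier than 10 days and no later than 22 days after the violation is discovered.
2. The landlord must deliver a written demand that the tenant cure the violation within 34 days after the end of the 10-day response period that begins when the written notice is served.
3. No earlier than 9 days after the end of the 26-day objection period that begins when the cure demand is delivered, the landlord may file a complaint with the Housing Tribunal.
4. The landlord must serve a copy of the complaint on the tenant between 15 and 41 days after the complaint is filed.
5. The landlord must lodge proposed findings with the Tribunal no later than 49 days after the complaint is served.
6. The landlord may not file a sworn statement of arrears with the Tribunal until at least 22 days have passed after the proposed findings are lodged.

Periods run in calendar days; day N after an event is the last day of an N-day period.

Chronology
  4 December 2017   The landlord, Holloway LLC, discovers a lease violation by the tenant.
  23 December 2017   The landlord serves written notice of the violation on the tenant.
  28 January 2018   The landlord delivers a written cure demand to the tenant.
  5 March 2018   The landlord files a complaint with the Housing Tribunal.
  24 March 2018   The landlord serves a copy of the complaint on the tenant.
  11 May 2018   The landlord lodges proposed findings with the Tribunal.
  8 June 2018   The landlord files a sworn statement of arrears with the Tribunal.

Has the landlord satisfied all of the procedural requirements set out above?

(1) the permitted window runs from 4 December 2017 + 10 = 14 December 2017 to 4 December 2017 + 22 = 26 December 2017; done 23 December 2017, which is between those dates.
(2) due by 2 January 2018 + 34 days = 5 February 2018; done 28 January 2018 — timely.
(3) permitted from 23 February 2018 + 9 days = 4 March 2018 onward; done 5 March 2018, after the minimum wait.
(4) the permitted window runs from 5 March 2018 + 15 = 20 March 2018 to 5 March 2018 + 41 = 15 April 2018; done 24 March 2018, which is between those dates.
(5) due by 24 March 2018 + 49 days = 12 May 2018; 11 May 2018 is within that limit.
(6) permitted from 11 May 2018 + 22 days = 2 June 2018 onward; done 8 June 2018 — permitted.

Yes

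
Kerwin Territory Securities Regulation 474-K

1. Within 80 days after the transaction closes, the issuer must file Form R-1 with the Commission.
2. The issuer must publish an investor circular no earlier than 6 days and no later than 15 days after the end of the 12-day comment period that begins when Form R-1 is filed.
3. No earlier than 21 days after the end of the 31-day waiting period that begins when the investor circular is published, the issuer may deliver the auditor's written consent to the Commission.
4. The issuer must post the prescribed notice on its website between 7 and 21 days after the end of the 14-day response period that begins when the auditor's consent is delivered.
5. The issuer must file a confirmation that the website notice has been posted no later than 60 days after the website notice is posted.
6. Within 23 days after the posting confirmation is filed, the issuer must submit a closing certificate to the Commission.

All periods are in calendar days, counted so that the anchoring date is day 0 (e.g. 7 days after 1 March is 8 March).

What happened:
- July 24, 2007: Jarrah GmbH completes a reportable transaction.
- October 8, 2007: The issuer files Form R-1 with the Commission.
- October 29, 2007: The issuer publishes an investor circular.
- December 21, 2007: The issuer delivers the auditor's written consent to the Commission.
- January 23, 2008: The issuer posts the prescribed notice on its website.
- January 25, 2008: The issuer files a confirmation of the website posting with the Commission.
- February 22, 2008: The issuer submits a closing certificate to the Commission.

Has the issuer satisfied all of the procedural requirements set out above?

Step 1 — counting 80 days from July 24, 2007 (when the transaction closes) gives a deadline of October 12, 2007; completed October 8, 2007, before the deadline.
Step 2 — 6 and 15 days from October 20, 2007 (end of the 12-day comment period, which began when Form R-1 is filed on October 8, 2007) are October 26, 2007 and November 4, 2007 respectively; done October 29, 2007, which is between those dates.
Step 3 — must wait 21 days from November 29, 2007 (end of the 31-day waiting period, which began when the investor circular is published on October 29, 2007), so not before December 20, 2007; done December 21, 2007, after the minimum wait.
Step 4 — 7 and 21 days from January 4, 2008 (end of the 14-day response period, which began when the auditor's consent is delivered on December 21, 2007) are January 11, 2008 and January 25, 2008 respectively; done January 23, 2008, which is between those dates.
Step 5 — counting 60 days from January 23, 2008 (when the website notice is posted) gives a deadline of March 23, 2008; completed January 25, 2008, before the deadline.
Step 6 — counting 23 days from January 25, 2008 (when the posting confirmation is filed) gives a deadline of February 17, 2008; February 22, 2008 misses that deadline by 5 days.
The procedure was therefore not followed at step 6.

No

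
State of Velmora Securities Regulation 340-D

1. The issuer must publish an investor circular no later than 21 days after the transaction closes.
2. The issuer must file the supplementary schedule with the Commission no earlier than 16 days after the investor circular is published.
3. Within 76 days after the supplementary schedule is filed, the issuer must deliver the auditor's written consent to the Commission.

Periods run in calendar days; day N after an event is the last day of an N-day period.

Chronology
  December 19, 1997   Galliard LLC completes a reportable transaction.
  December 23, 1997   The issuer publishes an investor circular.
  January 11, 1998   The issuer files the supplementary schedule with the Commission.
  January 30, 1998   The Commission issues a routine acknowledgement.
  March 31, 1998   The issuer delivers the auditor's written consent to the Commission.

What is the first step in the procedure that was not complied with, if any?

Step 3

Step 1: 21 days after December 19, 1997 (when the transaction closes) is January 9, 1998; done December 23, 1997 — timely.
Step 2: the earliest permitted date is 16 days after December 23, 1997 (when the investor circular is published), i.e. January 8, 1998; done January 11, 1998, after the minimum wait.
Step 3: 76 days after January 11, 1998 (when the supplementary schedule is filed) is March 28, 1998; done March 31, 1998 — 3 days late.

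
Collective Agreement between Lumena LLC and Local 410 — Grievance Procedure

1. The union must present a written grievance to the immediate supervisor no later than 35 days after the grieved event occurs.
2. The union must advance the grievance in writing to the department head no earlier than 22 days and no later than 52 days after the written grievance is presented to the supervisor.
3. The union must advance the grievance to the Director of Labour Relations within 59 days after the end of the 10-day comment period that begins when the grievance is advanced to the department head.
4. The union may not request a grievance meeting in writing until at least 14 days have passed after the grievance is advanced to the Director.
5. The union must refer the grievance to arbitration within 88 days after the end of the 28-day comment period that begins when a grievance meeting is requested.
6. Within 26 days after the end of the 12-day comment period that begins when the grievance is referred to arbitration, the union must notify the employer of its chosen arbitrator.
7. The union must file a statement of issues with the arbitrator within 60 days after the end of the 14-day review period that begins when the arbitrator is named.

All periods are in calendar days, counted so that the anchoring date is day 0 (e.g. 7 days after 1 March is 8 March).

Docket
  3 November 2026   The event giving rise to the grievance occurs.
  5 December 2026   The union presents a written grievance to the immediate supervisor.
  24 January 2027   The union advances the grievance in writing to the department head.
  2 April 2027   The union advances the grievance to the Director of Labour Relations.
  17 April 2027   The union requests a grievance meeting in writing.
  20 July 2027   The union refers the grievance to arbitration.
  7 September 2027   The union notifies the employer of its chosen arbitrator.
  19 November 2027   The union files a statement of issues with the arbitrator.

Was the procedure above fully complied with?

No

Step 1: 35 days after 3 November 2026 (when the grieved event occurs) is 8 December 2026; completed 5 December 2026, before the deadline.
Step 2: the window is 22–52 days after 5 December 2026 (when the written grievance is presented to the supervisor), so 27 December 2026 through 26 January 2027; done 24 January 2027 — within the window.
Step 3: 59 days after 3 February 2027 (end of the 10-day comment period, which began when the grievance is advanced to the department head on 24 January 2027) is 3 April 2027; done 2 April 2027 — timely.
Step 4: the earliest permitted date is 14 days after 2 April 2027 (when the grievance is advanced to the Director), i.e. 16 April 2027; done 17 April 2027 — permitted.
Step 5: 88 days after 15 May 2027 (end of the 28-day comment period, which began when a grievance meeting is requested on 17 April 2027) is 11 August 2027; done 20 July 2027 — timely.
Step 6: 26 days after 1 August 2027 (end of the 12-day comment period, which began when the grievance is referred to arbitration on 20 July 2027) is 27 August 2027; done 7 September 2027 — 11 days late.
Later steps need not be reached.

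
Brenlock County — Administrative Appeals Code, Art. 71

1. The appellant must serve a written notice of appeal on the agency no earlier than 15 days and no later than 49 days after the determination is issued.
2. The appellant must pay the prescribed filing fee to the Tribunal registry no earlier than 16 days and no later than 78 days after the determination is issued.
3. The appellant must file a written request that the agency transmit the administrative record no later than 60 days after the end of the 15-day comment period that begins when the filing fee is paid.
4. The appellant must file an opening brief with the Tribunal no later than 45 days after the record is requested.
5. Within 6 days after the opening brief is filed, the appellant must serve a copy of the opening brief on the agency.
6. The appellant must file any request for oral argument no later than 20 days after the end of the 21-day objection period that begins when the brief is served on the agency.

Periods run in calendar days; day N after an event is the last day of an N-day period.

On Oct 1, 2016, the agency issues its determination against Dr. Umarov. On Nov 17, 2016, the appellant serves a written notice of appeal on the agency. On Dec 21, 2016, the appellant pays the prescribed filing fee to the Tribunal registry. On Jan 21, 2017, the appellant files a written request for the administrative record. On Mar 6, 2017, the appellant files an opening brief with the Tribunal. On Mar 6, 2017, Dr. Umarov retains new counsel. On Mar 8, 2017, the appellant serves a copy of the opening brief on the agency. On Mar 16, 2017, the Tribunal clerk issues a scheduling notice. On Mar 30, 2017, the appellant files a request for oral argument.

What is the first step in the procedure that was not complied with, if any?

(1) the permitted window runs from Oct 1, 2016 + 15 = Oct 16, 2016 to Oct 1, 2016 + 49 = Nov 19, 2016; done Nov 17, 2016, which is between those dates.
(2) the permitted window runs from Oct 1, 2016 + 16 = Oct 17, 2016 to Oct 1, 2016 + 78 = Dec 18, 2016; done Dec 21, 2016 — 3 days after the window closed.

Step 2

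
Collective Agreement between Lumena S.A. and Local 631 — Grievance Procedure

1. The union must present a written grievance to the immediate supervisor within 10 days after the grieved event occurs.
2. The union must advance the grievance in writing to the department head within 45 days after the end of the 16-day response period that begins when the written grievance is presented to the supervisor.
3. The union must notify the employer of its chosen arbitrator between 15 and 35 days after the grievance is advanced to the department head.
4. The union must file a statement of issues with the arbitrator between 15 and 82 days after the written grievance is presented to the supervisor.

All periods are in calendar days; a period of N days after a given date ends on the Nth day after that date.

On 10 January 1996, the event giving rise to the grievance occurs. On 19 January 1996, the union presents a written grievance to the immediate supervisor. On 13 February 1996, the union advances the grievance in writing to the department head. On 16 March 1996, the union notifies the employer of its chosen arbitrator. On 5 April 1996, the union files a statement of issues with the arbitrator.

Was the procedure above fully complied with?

Yes

Step 1: 10 days after 10 January 1996 (when the grieved event occurs) is 20 January 1996; done 19 January 1996 — timely.
Step 2: 45 days after 4 February 1996 (end of the 16-day response period, which began when the written grievance is presented to the supervisor on 19 January 1996) is 20 March 1996; done 13 February 1996 — timely.
Step 3: the window is 15–35 days after 13 February 1996 (when the grievance is advanced to the department head), so 28 February 1996 through 19 March 1996; done 16 March 1996, which is between those dates.
Step 4: the window is 15–82 days after 19 January 1996 (when the written grievance is presented to the supervisor), so 3 February 1996 through 10 April 1996; done 5 April 1996 — within the window.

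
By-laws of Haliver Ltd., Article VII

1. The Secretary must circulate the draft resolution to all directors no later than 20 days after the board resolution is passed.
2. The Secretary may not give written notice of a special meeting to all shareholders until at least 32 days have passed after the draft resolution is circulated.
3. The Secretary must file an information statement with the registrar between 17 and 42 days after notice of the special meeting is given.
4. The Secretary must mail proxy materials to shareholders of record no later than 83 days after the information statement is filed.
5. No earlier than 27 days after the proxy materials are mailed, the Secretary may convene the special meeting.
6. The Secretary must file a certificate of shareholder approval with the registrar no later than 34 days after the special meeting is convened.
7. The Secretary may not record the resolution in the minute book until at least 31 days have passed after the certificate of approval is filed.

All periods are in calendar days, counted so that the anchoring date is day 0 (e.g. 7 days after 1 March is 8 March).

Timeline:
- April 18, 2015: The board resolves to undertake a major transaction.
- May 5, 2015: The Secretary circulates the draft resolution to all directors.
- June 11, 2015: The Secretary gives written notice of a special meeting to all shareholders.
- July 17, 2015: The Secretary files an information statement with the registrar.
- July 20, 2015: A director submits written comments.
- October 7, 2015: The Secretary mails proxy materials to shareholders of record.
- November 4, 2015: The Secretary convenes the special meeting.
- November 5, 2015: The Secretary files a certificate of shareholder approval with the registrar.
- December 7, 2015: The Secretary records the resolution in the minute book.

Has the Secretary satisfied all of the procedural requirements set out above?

Yes

Step 1 — counting 20 days from April 18, 2015 (when the board resolution is passed) gives a deadline of May 8, 2015; May 5, 2015 is within that limit.
Step 2 — must wait 32 days from May 5, 2015 (when the draft resolution is circulated), so not before June 6, 2015; done June 11, 2015 — permitted.
Step 3 — 17 and 42 days from June 11, 2015 (when notice of the special meeting is given) are June 28, 2015 and July 23, 2015 respectively; July 17, 2015 falls inside that range.
Step 4 — counting 83 days from July 17, 2015 (when the information statement is filed) gives a deadline of October 8, 2015; done October 7, 2015 — timely.
Step 5 — must wait 27 days from October 7, 2015 (when the proxy materials are mailed), so not before November 3, 2015; November 4, 2015 is on or after that date.
Step 6 — counting 34 days from November 4, 2015 (when the special meeting is convened) gives a deadline of December 8, 2015; done November 5, 2015 — timely.
Step 7 — must wait 31 days from November 5, 2015 (when the certificate of approval is filed), so not before December 6, 2015; December 7, 2015 is on or after that date.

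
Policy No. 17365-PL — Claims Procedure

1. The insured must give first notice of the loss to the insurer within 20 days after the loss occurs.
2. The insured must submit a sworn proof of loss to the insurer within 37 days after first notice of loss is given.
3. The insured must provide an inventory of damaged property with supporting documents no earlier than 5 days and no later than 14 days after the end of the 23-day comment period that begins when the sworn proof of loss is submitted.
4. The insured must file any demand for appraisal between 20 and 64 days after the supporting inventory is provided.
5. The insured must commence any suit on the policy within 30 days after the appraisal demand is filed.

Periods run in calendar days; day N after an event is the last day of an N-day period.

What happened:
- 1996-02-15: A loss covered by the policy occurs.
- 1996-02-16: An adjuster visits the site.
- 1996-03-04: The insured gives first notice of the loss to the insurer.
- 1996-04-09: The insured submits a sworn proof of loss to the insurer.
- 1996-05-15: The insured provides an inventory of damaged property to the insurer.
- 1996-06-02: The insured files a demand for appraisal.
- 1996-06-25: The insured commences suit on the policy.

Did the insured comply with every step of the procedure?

Step 1 — counting 20 days from 1996-02-15 (when the loss occurs) gives a deadline of 1996-03-06; completed 1996-03-04, before the deadline.
Step 2 — counting 37 days from 1996-03-04 (when first notice of loss is given) gives a deadline of 1996-04-10; completed 1996-04-09, before the deadline.
Step 3 — 5 and 14 days from 1996-05-02 (end of the 23-day comment period, which began when the sworn proof of loss is submitted on 1996-04-09) are 1996-05-07 and 1996-05-16 respectively; done 1996-05-15 — within the window.
Step 4 — 20 and 64 days from 1996-05-15 (when the supporting inventory is provided) are 1996-06-04 and 1996-07-18 respectively; 1996-06-02 is 2 days too early.

No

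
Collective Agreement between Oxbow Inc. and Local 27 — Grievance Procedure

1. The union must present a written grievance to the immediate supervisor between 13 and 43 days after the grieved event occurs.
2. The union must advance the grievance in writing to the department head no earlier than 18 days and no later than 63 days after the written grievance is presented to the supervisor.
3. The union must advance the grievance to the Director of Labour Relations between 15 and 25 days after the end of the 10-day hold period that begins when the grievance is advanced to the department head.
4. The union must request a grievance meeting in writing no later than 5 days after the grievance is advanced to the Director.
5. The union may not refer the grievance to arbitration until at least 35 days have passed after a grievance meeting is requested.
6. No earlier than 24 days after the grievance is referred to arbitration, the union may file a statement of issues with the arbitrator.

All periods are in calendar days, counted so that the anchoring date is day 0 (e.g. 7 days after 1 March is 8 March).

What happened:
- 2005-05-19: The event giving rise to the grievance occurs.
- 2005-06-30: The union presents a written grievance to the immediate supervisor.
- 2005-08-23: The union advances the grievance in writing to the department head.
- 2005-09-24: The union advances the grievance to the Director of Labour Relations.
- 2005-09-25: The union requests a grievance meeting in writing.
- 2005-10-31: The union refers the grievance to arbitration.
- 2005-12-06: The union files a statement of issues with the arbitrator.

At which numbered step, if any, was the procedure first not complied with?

(1) the permitted window runs from 2005-05-19 + 13 = 2005-06-01 to 2005-05-19 + 43 = 2005-07-01; 2005-06-30 falls inside that range.
(2) the permitted window runs from 2005-06-30 + 18 = 2005-07-18 to 2005-06-30 + 63 = 2005-09-01; 2005-08-23 falls inside that range.
(3) the permitted window runs from 2005-09-02 + 15 = 2005-09-17 to 2005-09-02 + 25 = 2005-09-27; done 2005-09-24 — within the window.
(4) due by 2005-09-24 + 5 days = 2005-09-29; completed 2005-09-25, before the deadline.
(5) permitted from 2005-09-25 + 35 days = 2005-10-30 onward; done 2005-10-31 — permitted.
(6) permitted from 2005-10-31 + 24 days = 2005-11-24 onward; done 2005-12-06 — permitted.

None — every step was satisfied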